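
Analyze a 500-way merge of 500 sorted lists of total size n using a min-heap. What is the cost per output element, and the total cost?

Maintain a min-heap of size 500 holding the current head of each list. Each output step does one extract-min (O(log 500)) and one insert of that list's next element (O(log 500)). Each of the n elements passes through the heap exactly once, so the total cost is O(n log 500), i.e. O(log 500) per output element.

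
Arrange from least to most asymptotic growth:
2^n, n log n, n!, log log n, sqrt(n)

Ordered by growth rate: log log n < sqrt(n) < n log n < 2^n < n!.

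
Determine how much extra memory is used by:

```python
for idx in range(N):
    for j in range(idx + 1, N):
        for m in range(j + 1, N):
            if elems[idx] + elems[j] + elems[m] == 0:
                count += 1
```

Space complexity: O(1).
Only a constant amount of auxiliary storage is used; nothing grows with n.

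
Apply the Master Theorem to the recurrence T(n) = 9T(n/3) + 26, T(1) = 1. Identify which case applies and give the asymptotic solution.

a=9, b=3, f(n)=26.
log_3(9) = 2 > 0.
Since f(n) = O(n^0) is polynomially smaller than n^2, Case 1 applies.
T(n) = Theta(n^2).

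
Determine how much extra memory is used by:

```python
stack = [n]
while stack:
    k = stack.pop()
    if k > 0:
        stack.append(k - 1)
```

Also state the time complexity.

Space complexity: O(1).
Only a constant amount of auxiliary storage is used; nothing grows with n.
Time complexity: O(n).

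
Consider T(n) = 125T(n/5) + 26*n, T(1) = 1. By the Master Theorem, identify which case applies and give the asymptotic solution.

a=125, b=5, f(n)=26*n.
log_5(125) = 3 > 1.
Since f(n) = O(n^1) is polynomially smaller than n^3, Case 1 applies.
T(n) = Theta(n^3).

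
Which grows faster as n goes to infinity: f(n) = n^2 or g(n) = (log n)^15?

f(n) = n^2 grows faster: any positive polynomial dominates any polylog.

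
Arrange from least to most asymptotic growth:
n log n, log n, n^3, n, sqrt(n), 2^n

Ordered by growth rate: log n < sqrt(n) < n < n log n < n^3 < 2^n.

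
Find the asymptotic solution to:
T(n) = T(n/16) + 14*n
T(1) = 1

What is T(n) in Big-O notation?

Geometric series: 14*n*(1 + 1/16 + 1/16^2 + ...) = O(n). T(n) = O(n).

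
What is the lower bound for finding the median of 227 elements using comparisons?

To find the median of 227 elements, every element must be compared at least once, so the lower bound is Omega(n). The BFPRT algorithm achieves O(n), making this tight.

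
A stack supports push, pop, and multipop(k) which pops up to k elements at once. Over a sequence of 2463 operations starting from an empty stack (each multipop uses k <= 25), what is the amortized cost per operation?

Each element is pushed exactly once and popped at most once (whether by pop or as part of a multipop). So the total number of individual pops over the whole sequence is at most the number of pushes, which is at most 2463. Total work <= 2 * 2463, hence O(1) amortized per operation.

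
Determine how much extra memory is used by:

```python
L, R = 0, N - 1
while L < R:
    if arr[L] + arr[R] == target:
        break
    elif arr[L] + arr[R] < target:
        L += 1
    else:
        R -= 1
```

Space complexity: O(1).
Only a constant amount of auxiliary storage is used; nothing grows with n.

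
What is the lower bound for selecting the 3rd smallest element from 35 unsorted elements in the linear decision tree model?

Selecting the 3rd smallest of 35 elements requires Omega(n) comparisons. Every element must be compared at least once. The BFPRT algorithm achieves O(n), making this tight.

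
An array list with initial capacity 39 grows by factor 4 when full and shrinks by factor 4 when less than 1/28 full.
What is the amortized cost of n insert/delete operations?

Using potential function Phi = |4*size - capacity|. Resizing costs are offset by potential release. Amortized O(1) per operation.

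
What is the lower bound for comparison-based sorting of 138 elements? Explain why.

A comparison-based sorting algorithm corresponds to a decision tree. With 138! possible permutations, the tree has 138! leaves. The height is at least log_2(138!) = Omega(n log n) by Stirling's approximation.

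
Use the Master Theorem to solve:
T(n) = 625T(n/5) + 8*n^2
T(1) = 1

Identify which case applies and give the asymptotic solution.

a=625, b=5, f(n)=8*n^2.
log_5(625) = 4 > 2.
Since f(n) = O(n^2) is polynomially smaller than n^4, Case 1 applies.
T(n) = Theta(n^4).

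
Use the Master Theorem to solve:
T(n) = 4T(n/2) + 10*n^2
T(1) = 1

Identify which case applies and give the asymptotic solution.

a=4, b=2, f(n)=10*n^2.
log_2(4) = 2, so n^(log_b(a)) = n^2.
f(n) = Theta(n^2), so Case 2 applies.
T(n) = Theta(n^2 log n).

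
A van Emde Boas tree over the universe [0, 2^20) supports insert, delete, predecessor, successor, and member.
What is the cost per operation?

vEB recursively partitions [0, 1048576) into sqrt(u) clusters of size sqrt(u). Each operation recurses into either one cluster or the summary, never both: T(u) = T(sqrt(u)) + O(1) => T(u) = O(log log u) = O(log 20). This is worst-case, not just amortized.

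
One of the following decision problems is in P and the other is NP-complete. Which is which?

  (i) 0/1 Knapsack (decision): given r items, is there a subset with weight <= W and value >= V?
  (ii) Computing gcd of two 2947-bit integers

(i) is NP-complete: reduces from Subset Sum.
(ii) is P: the Euclidean algorithm runs in polynomial time in the bit-length.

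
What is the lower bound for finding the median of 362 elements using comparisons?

To find the median of 362 elements, every element must be compared at least once, so the lower bound is Omega(n). The BFPRT algorithm achieves O(n), making this tight.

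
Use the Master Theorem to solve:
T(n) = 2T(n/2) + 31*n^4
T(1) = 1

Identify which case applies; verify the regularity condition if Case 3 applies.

a=2, b=2, f(n)=31*n^4.
log_2(2) = 1 < 4.
f(n) = Omega(n^(1+epsilon)) for some epsilon > 0, so Case 3 is the candidate.
Regularity: a*f(n/b) = 2*31*(n/2)^4 = (2/16)*31*n^4 <= c*f(n) with c = 2/16 < 1. Satisfied.
Case 3: T(n) = Theta(n^4).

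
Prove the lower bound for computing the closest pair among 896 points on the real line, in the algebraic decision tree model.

Reduction from element distinctness: given 896 reals, the closest-pair distance is 0 iff two are equal. Element distinctness has an Omega(n log n) lower bound in the algebraic decision tree model (Ben-Or). Therefore closest pair on a line also requires Omega(n log n). Sorting then a linear scan achieves this.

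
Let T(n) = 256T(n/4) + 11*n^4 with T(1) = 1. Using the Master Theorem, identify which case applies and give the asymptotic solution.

a=256, b=4, f(n)=11*n^4.
log_4(256) = 4, so n^(log_b(a)) = n^4.
f(n) = Theta(n^4), so Case 2 applies.
T(n) = Theta(n^4 log n).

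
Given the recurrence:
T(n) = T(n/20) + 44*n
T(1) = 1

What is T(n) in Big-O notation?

Geometric series: 44*n*(1 + 1/20 + 1/20^2 + ...) = O(n). T(n) = O(n).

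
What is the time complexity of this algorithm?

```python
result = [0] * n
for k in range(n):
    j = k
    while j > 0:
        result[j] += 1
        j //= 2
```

Time complexity: O(n log n).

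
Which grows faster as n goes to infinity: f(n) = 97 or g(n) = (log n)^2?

g(n) = (log n)^2 grows faster: any unbounded function dominates a constant.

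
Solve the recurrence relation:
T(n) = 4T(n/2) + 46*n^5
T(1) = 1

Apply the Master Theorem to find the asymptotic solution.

a=4, b=2, f(n)=46*n^5. log_2(4) = 2 < 5. Case 3: T(n) = O(n^5).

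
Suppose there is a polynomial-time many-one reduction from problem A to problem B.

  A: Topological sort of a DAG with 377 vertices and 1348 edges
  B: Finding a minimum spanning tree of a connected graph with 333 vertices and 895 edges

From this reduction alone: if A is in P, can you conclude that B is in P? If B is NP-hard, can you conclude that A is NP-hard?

A poly-time reduction A <=_p B transfers tractability DOWN (B easy => A easy) and hardness UP (A hard => B hard), not the reverse.
From A in P, the reduction alone does NOT give B in P: any problem in P trivially reduces to SAT, yet SAT is not known to be in P.
From B NP-hard, the reduction alone does NOT give A NP-hard: again, easy problems reduce to hard ones.
(Here in fact A is P and B is P.)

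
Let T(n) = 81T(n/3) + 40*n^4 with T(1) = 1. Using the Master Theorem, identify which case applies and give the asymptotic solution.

a=81, b=3, f(n)=40*n^4.
log_3(81) = 4, so n^(log_b(a)) = n^4.
f(n) = Theta(n^4), so Case 2 applies.
T(n) = Theta(n^4 log n).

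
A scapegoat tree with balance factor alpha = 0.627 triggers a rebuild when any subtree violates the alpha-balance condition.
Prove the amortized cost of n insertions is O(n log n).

Define potential Phi = c * sum of |size(left(v)) - size(right(v))| over all nodes. An insertion at depth d costs O(d) = O(log n) and increases Phi by O(log n). When a rebuild of subtree of size s occurs, it costs O(s) but reduces Phi by Omega(s). With alpha = 0.627, between rebuilds Omega(s) insertions must occur. Amortized cost per insertion: O(log n).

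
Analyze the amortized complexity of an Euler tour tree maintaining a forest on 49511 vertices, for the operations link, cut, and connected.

An Euler tour tree stores each tree's Euler tour as a balanced BST keyed by tour position. On 49511 vertices: link concatenates two tours via O(1) splits/joins of size <= 2*49511 (O(log n)); cut splits the tour at the two occurrences of the edge (O(log n)); connected compares BST roots (O(log n) to find the root). All O(log n) amortized.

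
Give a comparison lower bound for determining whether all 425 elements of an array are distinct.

In the algebraic decision-tree model, the YES region for element distinctness on 425 elements has 425! connected components (one per ordering). Ben-Or's theorem then gives a lower bound of Omega(log(n!)) = Omega(n log n).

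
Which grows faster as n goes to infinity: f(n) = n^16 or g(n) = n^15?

f(n) = n^16 grows faster: n^16/n^15 = n^1 -> infinity.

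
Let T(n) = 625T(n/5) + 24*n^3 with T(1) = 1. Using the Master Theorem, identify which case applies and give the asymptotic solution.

a=625, b=5, f(n)=24*n^3.
log_5(625) = 4 > 3.
Since f(n) = O(n^3) is polynomially smaller than n^4, Case 1 applies.
T(n) = Theta(n^4).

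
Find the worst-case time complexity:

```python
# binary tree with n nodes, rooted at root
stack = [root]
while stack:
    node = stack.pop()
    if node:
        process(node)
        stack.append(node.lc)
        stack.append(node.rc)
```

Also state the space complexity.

Time complexity: O(n).
Space complexity: O(n).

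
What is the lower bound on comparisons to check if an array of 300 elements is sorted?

To verify 300 elements are sorted, we must compare each consecutive pair. Skipping any pair allows an adversary to swap them. Therefore 299 comparisons are necessary and sufficient.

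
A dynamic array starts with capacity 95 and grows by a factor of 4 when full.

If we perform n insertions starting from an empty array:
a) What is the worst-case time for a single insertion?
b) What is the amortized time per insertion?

(a) Worst-case single insertion: O(n) -- when the array is full at capacity c, the resize copies all c elements, and c can be Theta(n).
(b) Resizes happen at sizes 95, 380, 1520, ... Total copy cost for n insertions: 95 + 380 + ... = O(n) (geometric series with ratio 1/4). Amortized cost per insertion: O(n)/n = O(1).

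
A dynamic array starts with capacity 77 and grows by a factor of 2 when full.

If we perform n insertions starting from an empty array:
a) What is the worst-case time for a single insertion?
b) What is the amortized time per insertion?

(a) Worst-case single insertion: O(n) -- when the array is full at capacity c, the resize copies all c elements, and c can be Theta(n).
(b) Resizes happen at sizes 77, 154, 308, ... Total copy cost for n insertions: 77 + 154 + ... = O(n) (geometric series with ratio 1/2). Amortized cost per insertion: O(n)/n = O(1).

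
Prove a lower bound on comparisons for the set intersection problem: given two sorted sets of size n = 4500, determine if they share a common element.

For two sorted arrays of size n = 4500, any correct algorithm must examine Omega(n) elements. If fewer are examined, an adversary places a common element in an unexamined gap. A merge-based scan achieves O(n), so the bound is tight.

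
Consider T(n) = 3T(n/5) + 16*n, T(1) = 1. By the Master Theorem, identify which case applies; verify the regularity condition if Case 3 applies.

a=3, b=5, f(n)=16*n.
log_5(3) = 0.6826 < 1.
f(n) = Omega(n^(0.6826+epsilon)) for some epsilon > 0, so Case 3 is the candidate.
Regularity: a*f(n/b) = 3*16*(n/5)^1 = (3/5)*16*n^1 <= c*f(n) with c = 3/5 < 1. Satisfied.
Case 3: T(n) = Theta(n).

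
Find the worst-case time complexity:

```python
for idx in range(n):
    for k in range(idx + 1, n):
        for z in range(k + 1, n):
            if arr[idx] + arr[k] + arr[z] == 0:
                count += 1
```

Time complexity: O(n^3).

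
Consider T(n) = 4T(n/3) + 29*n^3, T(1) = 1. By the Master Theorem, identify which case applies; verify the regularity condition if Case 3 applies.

a=4, b=3, f(n)=29*n^3.
log_3(4) = 1.262 < 3.
f(n) = Omega(n^(1.262+epsilon)) for some epsilon > 0, so Case 3 is the candidate.
Regularity: a*f(n/b) = 4*29*(n/3)^3 = (4/27)*29*n^3 <= c*f(n) with c = 4/27 < 1. Satisfied.
Case 3: T(n) = Theta(n^3).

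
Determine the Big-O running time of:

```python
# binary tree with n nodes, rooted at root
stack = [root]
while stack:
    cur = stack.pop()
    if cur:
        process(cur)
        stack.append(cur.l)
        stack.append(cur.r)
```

Time complexity: O(n).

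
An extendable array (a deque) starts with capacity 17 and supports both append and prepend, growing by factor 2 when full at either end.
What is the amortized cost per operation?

Growth at either end copies all elements; capacities form a geometric sequence with ratio 2, so total copy cost over n operations is O(n) (two geometric series). Amortized O(1).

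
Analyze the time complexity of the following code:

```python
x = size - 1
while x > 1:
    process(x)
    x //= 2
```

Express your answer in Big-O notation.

Time complexity: O(log n).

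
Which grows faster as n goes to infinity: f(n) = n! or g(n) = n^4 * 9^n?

f(n) = n! grows faster: by Stirling n! ~ (n/e)^n sqrt(2*pi*n); (n/e)^n eventually dominates n^4 * 9^n.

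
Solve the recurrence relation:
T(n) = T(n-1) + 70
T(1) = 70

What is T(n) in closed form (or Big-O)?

Unrolling: T(n) = T(n-1) + 70 = T(n-2) + 2*70 = ... = T(1) + (n-1)*70 = 70 + (n-1)*70 = 70n.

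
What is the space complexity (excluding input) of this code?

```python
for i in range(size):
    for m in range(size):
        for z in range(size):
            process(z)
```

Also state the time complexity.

Space complexity: O(1).
Only a constant amount of auxiliary storage is used; nothing grows with n.
Time complexity: O(n^3).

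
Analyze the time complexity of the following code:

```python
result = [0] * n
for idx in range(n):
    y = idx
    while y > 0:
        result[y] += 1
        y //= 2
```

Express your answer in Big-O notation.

Time complexity: O(n log n).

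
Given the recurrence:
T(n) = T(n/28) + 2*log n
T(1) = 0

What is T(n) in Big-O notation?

Each of the log_28(n) levels adds O(log n). T(n) = O(log^2 n).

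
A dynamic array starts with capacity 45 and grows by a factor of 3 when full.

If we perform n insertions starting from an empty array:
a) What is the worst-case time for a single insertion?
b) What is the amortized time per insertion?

(a) Worst-case single insertion: O(n) -- when the array is full at capacity c, the resize copies all c elements, and c can be Theta(n).
(b) Resizes happen at sizes 45, 135, 405, ... Total copy cost for n insertions: 45 + 135 + ... = O(n) (geometric series with ratio 1/3). Amortized cost per insertion: O(n)/n = O(1).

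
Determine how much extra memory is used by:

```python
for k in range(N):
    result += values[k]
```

Space complexity: O(1).
Only a constant amount of auxiliary storage is used; nothing grows with n.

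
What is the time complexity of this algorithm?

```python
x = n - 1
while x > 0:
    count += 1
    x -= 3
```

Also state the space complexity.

Time complexity: O(n).
Space complexity: O(1).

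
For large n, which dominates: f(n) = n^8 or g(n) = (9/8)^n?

g(n) = (9/8)^n grows faster: (9/8)^n is exponential with base 9/8 > 1, dominating every polynomial.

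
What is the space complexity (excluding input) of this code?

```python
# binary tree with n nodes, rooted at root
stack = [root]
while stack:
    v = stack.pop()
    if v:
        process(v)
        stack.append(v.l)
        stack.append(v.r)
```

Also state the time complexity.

Space complexity: O(n).
Auxiliary storage grows linearly with the input size n in the worst case.
Time complexity: O(n).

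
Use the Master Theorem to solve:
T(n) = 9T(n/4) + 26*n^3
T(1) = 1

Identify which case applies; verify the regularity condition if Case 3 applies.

a=9, b=4, f(n)=26*n^3.
log_4(9) = 1.585 < 3.
f(n) = Omega(n^(1.585+epsilon)) for some epsilon > 0, so Case 3 is the candidate.
Regularity: a*f(n/b) = 9*26*(n/4)^3 = (9/64)*26*n^3 <= c*f(n) with c = 9/64 < 1. Satisfied.
Case 3: T(n) = Theta(n^3).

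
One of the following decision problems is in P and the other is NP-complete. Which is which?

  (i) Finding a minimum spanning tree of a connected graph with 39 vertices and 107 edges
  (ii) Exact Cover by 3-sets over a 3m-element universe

(i) is P: Kruskal's / Prim's algorithms run in polynomial time.
(ii) is NP-complete: one of Karp's 21 NP-complete problems.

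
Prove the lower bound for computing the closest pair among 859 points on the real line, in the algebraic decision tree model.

Reduction from element distinctness: given 859 reals, the closest-pair distance is 0 iff two are equal. Element distinctness has an Omega(n log n) lower bound in the algebraic decision tree model (Ben-Or). Therefore closest pair on a line also requires Omega(n log n). Sorting then a linear scan achieves this.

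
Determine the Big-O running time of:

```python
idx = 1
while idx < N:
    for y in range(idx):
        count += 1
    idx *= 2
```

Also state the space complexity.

Time complexity: O(n).
Space complexity: O(1).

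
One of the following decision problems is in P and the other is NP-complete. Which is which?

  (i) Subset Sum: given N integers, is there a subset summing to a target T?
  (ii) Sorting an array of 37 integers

(i) is NP-complete: one of Karp's 21 NP-complete problems.
(ii) is P: merge sort runs in O(n log n).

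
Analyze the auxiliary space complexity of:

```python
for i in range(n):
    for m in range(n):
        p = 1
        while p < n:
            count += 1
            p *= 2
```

Space complexity: O(1).
Only a constant amount of auxiliary storage is used; nothing grows with n.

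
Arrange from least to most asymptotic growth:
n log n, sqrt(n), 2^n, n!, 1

Ordered by growth rate: 1 < sqrt(n) < n log n < 2^n < n!.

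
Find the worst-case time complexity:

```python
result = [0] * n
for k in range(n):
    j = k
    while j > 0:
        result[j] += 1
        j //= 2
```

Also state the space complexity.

Time complexity: O(n log n).
Space complexity: O(n).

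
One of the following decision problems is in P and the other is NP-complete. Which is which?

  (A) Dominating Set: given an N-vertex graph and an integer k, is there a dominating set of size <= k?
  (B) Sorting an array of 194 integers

(A) is NP-complete: reduces from Set Cover (with k part of the input).
(B) is P: merge sort runs in O(n log n).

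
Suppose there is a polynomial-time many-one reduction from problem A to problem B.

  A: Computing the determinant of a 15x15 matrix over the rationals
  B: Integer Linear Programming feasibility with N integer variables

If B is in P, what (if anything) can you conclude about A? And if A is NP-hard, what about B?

A poly-time reduction A <=_p B means any A-instance can be transformed to a B-instance in poly time.
If B is in P: compose the reduction with B's poly-time algorithm to solve A in poly time, so A is in P.
If A is NP-hard: every NP problem reduces to A, which reduces to B; composing reductions, every NP problem reduces to B, so B is NP-hard.
(Here in fact A is P and B is NP-complete.)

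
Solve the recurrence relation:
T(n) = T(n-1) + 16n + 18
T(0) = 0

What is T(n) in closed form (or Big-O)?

Dominant term in sum is 16*sum(i, i=1..n) = 16*n*(n+1)/2 = O(n^2).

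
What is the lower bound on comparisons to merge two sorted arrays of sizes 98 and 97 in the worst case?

Adversary: with |98 - 97| <= 1 the inputs can be fully interleaved so that every adjacent pair in the merged output comes from different arrays. Then each of the 194 adjacent pairs must be directly compared, or the algorithm cannot determine their relative order. Standard merge meets this bound.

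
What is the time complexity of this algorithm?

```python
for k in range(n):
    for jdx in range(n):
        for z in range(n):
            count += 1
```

Time complexity: O(n^3).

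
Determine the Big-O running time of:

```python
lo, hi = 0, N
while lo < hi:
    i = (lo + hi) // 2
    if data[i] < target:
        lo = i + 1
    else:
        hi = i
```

Time complexity: O(log n).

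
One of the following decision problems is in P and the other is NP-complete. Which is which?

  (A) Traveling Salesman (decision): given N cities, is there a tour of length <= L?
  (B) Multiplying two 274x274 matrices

(A) is NP-complete: reduces from Hamiltonian Cycle.
(B) is P: the schoolbook algorithm runs in O(n^3).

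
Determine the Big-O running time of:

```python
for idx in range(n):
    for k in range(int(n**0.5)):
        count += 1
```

Time complexity: O(n * sqrt(n)).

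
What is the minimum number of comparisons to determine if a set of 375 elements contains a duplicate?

Determining if 375 elements are all distinct requires Omega(n log n) comparisons in the comparison model. This follows from the element distinctness lower bound.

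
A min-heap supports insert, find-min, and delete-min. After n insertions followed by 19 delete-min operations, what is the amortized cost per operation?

Insert takes O(log n) worst case. Delete-min takes O(log n). Over a sequence of n inserts and 19 delete-mins, total cost is O((n + 19) log n). Amortized per operation: O(log n).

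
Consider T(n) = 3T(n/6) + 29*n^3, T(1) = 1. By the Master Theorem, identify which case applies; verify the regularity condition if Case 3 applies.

a=3, b=6, f(n)=29*n^3.
log_6(3) = 0.6131 < 3.
f(n) = Omega(n^(0.6131+epsilon)) for some epsilon > 0, so Case 3 is the candidate.
Regularity: a*f(n/b) = 3*29*(n/6)^3 = (3/216)*29*n^3 <= c*f(n) with c = 3/216 < 1. Satisfied.
Case 3: T(n) = Theta(n^3).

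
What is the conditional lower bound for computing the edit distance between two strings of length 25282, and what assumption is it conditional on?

Under SETH (the Strong Exponential Time Hypothesis), edit distance on length-25282 strings cannot be computed in O(n^(2-epsilon)) time for any epsilon > 0 (Backurs-Indyk). The reduction is from CNF-SAT via the orthogonal vectors problem.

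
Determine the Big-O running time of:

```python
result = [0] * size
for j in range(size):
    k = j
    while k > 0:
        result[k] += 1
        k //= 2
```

Time complexity: O(n log n).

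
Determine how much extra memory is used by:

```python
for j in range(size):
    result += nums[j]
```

Space complexity: O(1).
Only a constant amount of auxiliary storage is used; nothing grows with n.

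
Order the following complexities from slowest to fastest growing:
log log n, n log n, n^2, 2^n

Ordered by growth rate: log log n < n log n < n^2 < 2^n.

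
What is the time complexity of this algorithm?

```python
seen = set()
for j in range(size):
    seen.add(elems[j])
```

Time complexity: O(n).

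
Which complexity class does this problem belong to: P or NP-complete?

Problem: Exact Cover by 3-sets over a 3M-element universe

This problem is NP-complete: one of Karp's 21 NP-complete problems.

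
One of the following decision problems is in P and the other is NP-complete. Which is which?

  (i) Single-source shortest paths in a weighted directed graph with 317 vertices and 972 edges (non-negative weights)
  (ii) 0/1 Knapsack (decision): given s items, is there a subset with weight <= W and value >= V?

(i) is P: Dijkstra's algorithm runs in O((V+E) log V).
(ii) is NP-complete: reduces from Subset Sum.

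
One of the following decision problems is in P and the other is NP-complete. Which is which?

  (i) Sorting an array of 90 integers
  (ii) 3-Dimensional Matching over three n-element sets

(i) is P: merge sort runs in O(n log n).
(ii) is NP-complete: one of Karp's 21 NP-complete problems.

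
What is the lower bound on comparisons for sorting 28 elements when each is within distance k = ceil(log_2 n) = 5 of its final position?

Partition the 28 positions into floor(n/k) blocks of k = 5 consecutive positions; any permutation within a block keeps every element within k of its final position, so there are at least (k!)^(n/k) distinguishable inputs. Lower bound: log_2((k!)^(n/k)) = (n/k) * log_2(k!) = Theta(n log k); with k = ceil(log_2 n), this is Omega(n log log n).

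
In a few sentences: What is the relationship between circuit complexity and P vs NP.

A language is in P iff it has polynomial-size uniform circuit families. P/poly contains all languages decidable by polynomial-size circuits (even non-uniform). If NP is not in P/poly, then P != NP. Proving super-polynomial circuit lower bounds for an NP problem would separate P from NP.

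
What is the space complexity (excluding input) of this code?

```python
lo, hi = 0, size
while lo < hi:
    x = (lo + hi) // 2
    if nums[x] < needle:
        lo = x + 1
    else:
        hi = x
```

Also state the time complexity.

Space complexity: O(1).
Only a constant amount of auxiliary storage is used; nothing grows with n.
Time complexity: O(log n).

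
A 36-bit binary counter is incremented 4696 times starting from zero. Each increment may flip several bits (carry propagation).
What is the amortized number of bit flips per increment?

Bit i flips on every 2^i-th increment, so over 4696 increments bit i flips floor(4696/2^i) times. Summing over i: total flips < 2 * 4696. Amortized: < 2 = O(1) per increment.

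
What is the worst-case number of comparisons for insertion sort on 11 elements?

Insertion sort on reverse-sorted input: 1 + 2 + ... + (11-1) = 55 comparisons.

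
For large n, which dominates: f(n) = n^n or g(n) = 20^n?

f(n) = n^n grows faster: n^n / 20^n = (n/20)^n -> infinity once n > 20.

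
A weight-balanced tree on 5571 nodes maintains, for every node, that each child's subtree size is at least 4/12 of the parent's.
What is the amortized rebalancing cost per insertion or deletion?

With balance ratio 4/12, tree height is O(log_{12/4}(5571)) = O(log n). A rebalance at a node of size s costs O(s) but requires Omega(s) updates in that subtree to retrigger. Summed over the O(log n) ancestors of the touched leaf, amortized rebalancing is O(log n).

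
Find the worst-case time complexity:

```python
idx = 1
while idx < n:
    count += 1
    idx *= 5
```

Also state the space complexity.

Time complexity: O(log n).
Space complexity: O(1).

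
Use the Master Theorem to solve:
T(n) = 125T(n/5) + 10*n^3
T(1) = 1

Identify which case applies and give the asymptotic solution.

a=125, b=5, f(n)=10*n^3.
log_5(125) = 3, so n^(log_b(a)) = n^3.
f(n) = Theta(n^3), so Case 2 applies.
T(n) = Theta(n^3 log n).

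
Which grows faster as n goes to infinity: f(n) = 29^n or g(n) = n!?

g(n) = n! grows faster: n!/29^n -> infinity by Stirling.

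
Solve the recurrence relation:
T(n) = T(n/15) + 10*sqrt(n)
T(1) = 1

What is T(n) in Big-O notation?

Each level contributes sqrt(n/15^k). Geometric series with ratio 1/sqrt(15) < 1 sums to O(sqrt(n)).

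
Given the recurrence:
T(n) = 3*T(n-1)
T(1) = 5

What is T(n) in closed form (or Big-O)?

Each step multiplies by 3. T(n) = T(1)*3^(n-1) = 5*3^(n-1).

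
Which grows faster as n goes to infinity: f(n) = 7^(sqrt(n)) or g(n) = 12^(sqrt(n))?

g(n) = 12^(sqrt(n)) grows faster: ratio is (12/7)^(sqrt(n)) -> infinity since 12/7 > 1.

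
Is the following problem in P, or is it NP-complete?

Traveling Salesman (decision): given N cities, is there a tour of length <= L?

This problem is NP-complete: reduces from Hamiltonian Cycle.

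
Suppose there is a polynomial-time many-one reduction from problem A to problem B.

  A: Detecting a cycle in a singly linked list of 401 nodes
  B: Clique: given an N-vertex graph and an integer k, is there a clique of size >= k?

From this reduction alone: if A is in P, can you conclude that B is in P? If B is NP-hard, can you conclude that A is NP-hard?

A poly-time reduction A <=_p B transfers tractability DOWN (B easy => A easy) and hardness UP (A hard => B hard), not the reverse.
From A in P, the reduction alone does NOT give B in P: any problem in P trivially reduces to SAT, yet SAT is not known to be in P.
From B NP-hard, the reduction alone does NOT give A NP-hard: again, easy problems reduce to hard ones.
(Here in fact A is P and B is NP-complete.)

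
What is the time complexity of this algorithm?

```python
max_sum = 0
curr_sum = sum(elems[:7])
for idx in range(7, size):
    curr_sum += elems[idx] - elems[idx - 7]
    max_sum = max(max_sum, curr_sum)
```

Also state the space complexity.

Time complexity: O(n).
Space complexity: O(1).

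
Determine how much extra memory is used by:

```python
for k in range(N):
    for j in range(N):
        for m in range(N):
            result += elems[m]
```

Space complexity: O(1).
Only a constant amount of auxiliary storage is used; nothing grows with n.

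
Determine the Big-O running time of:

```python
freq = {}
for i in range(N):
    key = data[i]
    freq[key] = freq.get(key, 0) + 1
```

Time complexity: O(n).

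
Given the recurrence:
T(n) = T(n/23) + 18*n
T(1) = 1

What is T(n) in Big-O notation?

Geometric series: 18*n*(1 + 1/23 + 1/23^2 + ...) = O(n). T(n) = O(n).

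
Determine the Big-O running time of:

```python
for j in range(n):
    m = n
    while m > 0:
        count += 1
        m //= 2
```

Time complexity: O(n log n).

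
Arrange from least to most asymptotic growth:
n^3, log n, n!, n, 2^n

Ordered by growth rate: log n < n < n^3 < 2^n < n!.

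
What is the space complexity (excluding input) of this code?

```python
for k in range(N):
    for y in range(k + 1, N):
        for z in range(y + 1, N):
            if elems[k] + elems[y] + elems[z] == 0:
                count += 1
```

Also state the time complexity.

Space complexity: O(1).
Only a constant amount of auxiliary storage is used; nothing grows with n.
Time complexity: O(n^3).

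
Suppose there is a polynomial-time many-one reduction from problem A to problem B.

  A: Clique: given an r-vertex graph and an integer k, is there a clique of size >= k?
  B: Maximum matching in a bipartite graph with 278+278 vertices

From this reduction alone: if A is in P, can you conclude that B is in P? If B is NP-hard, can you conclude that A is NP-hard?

A poly-time reduction A <=_p B transfers tractability DOWN (B easy => A easy) and hardness UP (A hard => B hard), not the reverse.
From A in P, the reduction alone does NOT give B in P: any problem in P trivially reduces to SAT, yet SAT is not known to be in P.
From B NP-hard, the reduction alone does NOT give A NP-hard: again, easy problems reduce to hard ones.
(Here in fact A is NP-complete and B is in P, so no such reduction is known -- its existence would imply P = NP; the analysis concerns only what the assumed reduction would or would not let you conclude.)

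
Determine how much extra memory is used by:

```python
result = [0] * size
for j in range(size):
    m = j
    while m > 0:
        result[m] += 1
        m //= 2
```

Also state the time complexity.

Space complexity: O(n).
Auxiliary storage grows linearly with the input size n in the worst case.
Time complexity: O(n log n).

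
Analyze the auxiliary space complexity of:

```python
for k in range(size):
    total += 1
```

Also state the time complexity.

Space complexity: O(1).
Only a constant amount of auxiliary storage is used; nothing grows with n.
Time complexity: O(n).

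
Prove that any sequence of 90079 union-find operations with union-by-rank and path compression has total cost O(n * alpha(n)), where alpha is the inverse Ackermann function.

Using Tarjan's analysis with rank-based potential function. Union-by-rank keeps tree height O(log n). Path compression flattens paths during find. For n = 90079 operations, total cost is O(n * alpha(n)), effectively O(n) since alpha grows incredibly slowly.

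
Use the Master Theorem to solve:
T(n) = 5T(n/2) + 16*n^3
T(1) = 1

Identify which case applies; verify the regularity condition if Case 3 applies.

a=5, b=2, f(n)=16*n^3.
log_2(5) = 2.322 < 3.
f(n) = Omega(n^(2.322+epsilon)) for some epsilon > 0, so Case 3 is the candidate.
Regularity: a*f(n/b) = 5*16*(n/2)^3 = (5/8)*16*n^3 <= c*f(n) with c = 5/8 < 1. Satisfied.
Case 3: T(n) = Theta(n^3).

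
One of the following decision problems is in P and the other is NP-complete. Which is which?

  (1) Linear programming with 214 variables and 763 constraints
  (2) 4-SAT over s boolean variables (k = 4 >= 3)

(1) is P: the ellipsoid and interior-point methods run in polynomial time.
(2) is NP-complete: 3-SAT is NP-complete (Cook-Levin); k-SAT for k>=3 reduces from 3-SAT.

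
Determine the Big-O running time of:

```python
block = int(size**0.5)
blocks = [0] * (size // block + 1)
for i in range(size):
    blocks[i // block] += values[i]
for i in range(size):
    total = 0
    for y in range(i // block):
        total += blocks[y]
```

Time complexity: O(n * sqrt(n)).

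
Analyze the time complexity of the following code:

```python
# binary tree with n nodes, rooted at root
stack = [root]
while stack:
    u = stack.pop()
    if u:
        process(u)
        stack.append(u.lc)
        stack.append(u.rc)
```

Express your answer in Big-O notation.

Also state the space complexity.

Time complexity: O(n).
Space complexity: O(n).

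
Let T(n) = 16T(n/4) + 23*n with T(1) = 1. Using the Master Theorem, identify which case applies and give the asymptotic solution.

a=16, b=4, f(n)=23*n.
log_4(16) = 2 > 1.
Since f(n) = O(n^1) is polynomially smaller than n^2, Case 1 applies.
T(n) = Theta(n^2).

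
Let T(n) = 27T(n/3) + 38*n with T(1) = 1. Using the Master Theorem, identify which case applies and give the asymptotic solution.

a=27, b=3, f(n)=38*n.
log_3(27) = 3 > 1.
Since f(n) = O(n^1) is polynomially smaller than n^3, Case 1 applies.
T(n) = Theta(n^3).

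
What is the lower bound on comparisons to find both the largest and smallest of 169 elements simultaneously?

Pair elements first (floor(169/2) comparisons), then find max among winners and min among losers. Total: ceil(3*169/2) - 2 = 252 comparisons.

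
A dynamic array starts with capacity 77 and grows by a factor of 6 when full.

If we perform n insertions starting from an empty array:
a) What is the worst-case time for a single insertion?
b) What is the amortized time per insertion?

(a) Worst-case single insertion: O(n) -- when the array is full at capacity c, the resize copies all c elements, and c can be Theta(n).
(b) Resizes happen at sizes 77, 462, 2772, ... Total copy cost for n insertions: 77 + 462 + ... = O(n) (geometric series with ratio 1/6). Amortized cost per insertion: O(n)/n = O(1).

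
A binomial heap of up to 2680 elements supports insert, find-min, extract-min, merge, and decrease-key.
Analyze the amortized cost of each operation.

A binomial heap with n <= 2680 elements has at most floor(log_2 2680) + 1 = 12 trees. Using potential Phi = number of trees: Insert adds one tree, but cascading merges reduce count -- amortized O(1). Find-min reads the cached minimum pointer: O(1). Extract-min creates O(log n) new trees: O(log n). Merge combines tree lists: O(log n). Decrease-key sifts the element up its tree of height <= log n: O(log n).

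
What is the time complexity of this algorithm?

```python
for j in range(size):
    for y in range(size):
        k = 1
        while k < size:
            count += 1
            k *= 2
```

Time complexity: O(n^2 log n).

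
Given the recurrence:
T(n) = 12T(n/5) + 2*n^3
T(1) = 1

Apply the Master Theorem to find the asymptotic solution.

a=12, b=5, f(n)=2*n^3. log_5(12) = 1.544 < 3. Case 3: T(n) = O(n^3).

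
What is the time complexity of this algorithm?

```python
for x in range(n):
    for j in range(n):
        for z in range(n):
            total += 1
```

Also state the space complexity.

Time complexity: O(n^3).
Space complexity: O(1).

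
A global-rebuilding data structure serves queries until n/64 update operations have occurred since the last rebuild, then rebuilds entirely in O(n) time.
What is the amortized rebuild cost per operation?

The O(n) rebuild is triggered by n/64 operations, so each contributes O(n)/(n/64) = O(64) = O(1) to the rebuild cost.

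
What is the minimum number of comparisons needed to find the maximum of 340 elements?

Finding the maximum requires 339 comparisons. Each comparison eliminates exactly one candidate. With 340 candidates, we need 339 eliminations.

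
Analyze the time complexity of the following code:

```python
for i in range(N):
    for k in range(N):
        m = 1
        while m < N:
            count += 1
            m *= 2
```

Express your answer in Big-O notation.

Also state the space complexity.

Time complexity: O(n^2 log n).
Space complexity: O(1).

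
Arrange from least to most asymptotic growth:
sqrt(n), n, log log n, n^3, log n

Ordered by growth rate: log log n < log n < sqrt(n) < n < n^3.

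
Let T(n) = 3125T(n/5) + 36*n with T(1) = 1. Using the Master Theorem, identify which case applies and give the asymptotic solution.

a=3125, b=5, f(n)=36*n.
log_5(3125) = 5 > 1.
Since f(n) = O(n^1) is polynomially smaller than n^5, Case 1 applies.
T(n) = Theta(n^5).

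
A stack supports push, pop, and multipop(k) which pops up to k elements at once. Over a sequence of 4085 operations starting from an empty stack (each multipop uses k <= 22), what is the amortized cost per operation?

Each element is pushed exactly once and popped at most once (whether by pop or as part of a multipop). So the total number of individual pops over the whole sequence is at most the number of pushes, which is at most 4085. Total work <= 2 * 4085, hence O(1) amortized per operation.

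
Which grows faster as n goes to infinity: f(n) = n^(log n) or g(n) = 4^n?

g(n) = 4^n grows faster: take logs: log(n^(log n)) = (log n)^2, log(4^n) = n log 4; n dominates (log n)^2.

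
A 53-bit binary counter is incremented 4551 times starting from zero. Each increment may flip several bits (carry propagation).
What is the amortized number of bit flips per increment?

Bit i flips on every 2^i-th increment, so over 4551 increments bit i flips floor(4551/2^i) times. Summing over i: total flips < 2 * 4551. Amortized: < 2 = O(1) per increment.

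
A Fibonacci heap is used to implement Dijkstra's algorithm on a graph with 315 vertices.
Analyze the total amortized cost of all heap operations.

Dijkstra performs 315 insert, 315 extract-min, and at most E decrease-key operations. With Fibonacci heap: insert O(1) amortized, extract-min O(log n) amortized, decrease-key O(1) amortized. Total with n = 315: O(n * 1 + n * log n + E * 1) = O(n log n + E).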